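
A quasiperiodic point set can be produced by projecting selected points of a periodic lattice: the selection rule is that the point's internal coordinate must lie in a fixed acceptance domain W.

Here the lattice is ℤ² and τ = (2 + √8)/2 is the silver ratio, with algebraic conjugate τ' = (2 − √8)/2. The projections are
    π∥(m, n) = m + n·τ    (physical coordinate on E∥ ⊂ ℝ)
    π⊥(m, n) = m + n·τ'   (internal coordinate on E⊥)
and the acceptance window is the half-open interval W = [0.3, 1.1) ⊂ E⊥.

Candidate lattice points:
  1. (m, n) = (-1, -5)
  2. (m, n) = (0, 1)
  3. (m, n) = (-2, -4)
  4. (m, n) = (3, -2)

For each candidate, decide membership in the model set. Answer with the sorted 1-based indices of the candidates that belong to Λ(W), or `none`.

τ' = (2−√8)/2 ≈ -0.41421.
#1 (-1,-5): internal coord -1 + (-5)·τ' = +1.07107; +1.07107 ∈ [0.3, 1.1) → IN Λ
#2 (0,1): internal coord 0 + (1)·τ' = -0.41421; -0.41421 ∉ [0.3, 1.1) → out
#3 (-2,-4): internal coord -2 + (-4)·τ' = -0.34315; -0.34315 ∉ [0.3, 1.1) → out
#4 (3,-2): internal coord 3 + (-2)·τ' = +3.82843; +3.82843 ∉ [0.3, 1.1) → out

1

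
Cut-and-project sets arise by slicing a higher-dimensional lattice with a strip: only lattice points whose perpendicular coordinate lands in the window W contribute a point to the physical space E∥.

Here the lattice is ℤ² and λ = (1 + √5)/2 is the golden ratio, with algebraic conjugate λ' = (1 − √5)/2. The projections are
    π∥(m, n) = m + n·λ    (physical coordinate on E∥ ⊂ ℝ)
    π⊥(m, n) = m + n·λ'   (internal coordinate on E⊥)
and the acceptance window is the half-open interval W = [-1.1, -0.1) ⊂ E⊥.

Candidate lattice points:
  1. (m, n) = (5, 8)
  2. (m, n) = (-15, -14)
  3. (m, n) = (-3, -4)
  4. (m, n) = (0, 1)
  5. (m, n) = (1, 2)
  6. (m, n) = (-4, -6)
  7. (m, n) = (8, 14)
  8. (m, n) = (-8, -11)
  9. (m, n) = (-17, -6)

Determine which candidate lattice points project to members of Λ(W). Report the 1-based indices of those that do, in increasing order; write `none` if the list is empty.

λ' = (1−√5)/2 ≈ -0.618034.
[1] lift (5,8): star map gives 0.055728; window check -1.1 ≤ 0.055728 < -0.1 is false → out
[2] lift (-15,-14): star map gives -6.347524; window check -1.1 ≤ -6.347524 < -0.1 is false → out
[3] lift (-3,-4): star map gives -0.527864; window check -1.1 ≤ -0.527864 < -0.1 is true → IN Λ
[4] lift (0,1): star map gives -0.618034; window check -1.1 ≤ -0.618034 < -0.1 is true → IN Λ
[5] lift (1,2): star map gives -0.236068; window check -1.1 ≤ -0.236068 < -0.1 is true → IN Λ
[6] lift (-4,-6): star map gives -0.291796; window check -1.1 ≤ -0.291796 < -0.1 is true → IN Λ
[7] lift (8,14): star map gives -0.652476; window check -1.1 ≤ -0.652476 < -0.1 is true → IN Λ
[8] lift (-8,-11): star map gives -1.201626; window check -1.1 ≤ -1.201626 < -0.1 is false → out
[9] lift (-17,-6): star map gives -13.291796; window check -1.1 ≤ -13.291796 < -0.1 is false → out

3, 4, 5, 6, 7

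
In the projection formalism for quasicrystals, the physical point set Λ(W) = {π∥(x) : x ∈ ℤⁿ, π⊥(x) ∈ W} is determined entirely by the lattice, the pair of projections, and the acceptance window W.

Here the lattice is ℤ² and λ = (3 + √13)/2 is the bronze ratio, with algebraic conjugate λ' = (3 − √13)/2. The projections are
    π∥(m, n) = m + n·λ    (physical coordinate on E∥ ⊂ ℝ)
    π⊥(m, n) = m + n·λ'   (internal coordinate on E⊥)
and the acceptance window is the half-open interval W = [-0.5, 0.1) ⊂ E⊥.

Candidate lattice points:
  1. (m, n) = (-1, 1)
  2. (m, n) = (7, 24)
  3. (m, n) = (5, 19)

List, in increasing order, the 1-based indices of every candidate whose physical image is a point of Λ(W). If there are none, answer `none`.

Numerically λ ≈ 3.30278 and λ' = −1/λ ≈ -0.30278.
candidate 1: (m,n)=(-1,1) → π∥ = -1+1·λ ≈ 2.30278, π⊥ = -1+1·λ' ≈ -1.30278 ∉ [-0.5, 0.1) ⇒ out
candidate 2: (m,n)=(7,24) → π∥ = 7+24·λ ≈ 86.26662, π⊥ = 7+24·λ' ≈ -0.26662 ∈ [-0.5, 0.1) ⇒ IN Λ
candidate 3: (m,n)=(5,19) → π∥ = 5+19·λ ≈ 67.75274, π⊥ = 5+19·λ' ≈ -0.75274 ∉ [-0.5, 0.1) ⇒ out

2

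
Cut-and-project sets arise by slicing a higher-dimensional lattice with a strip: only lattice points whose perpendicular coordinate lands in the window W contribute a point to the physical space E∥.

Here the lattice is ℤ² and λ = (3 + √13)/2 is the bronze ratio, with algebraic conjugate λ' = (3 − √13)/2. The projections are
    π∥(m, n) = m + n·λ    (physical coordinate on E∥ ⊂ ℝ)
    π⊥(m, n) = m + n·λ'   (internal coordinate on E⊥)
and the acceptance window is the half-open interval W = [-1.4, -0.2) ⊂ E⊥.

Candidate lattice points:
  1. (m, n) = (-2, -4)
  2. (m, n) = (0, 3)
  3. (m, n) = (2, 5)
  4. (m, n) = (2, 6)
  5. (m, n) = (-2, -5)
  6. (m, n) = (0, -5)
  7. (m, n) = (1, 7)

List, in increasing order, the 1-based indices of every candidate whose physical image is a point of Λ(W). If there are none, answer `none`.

1, 2, 5, 7

λ' = (3−√13)/2 ≈ -0.3028.
candidate 1: (m,n)=(-2,-4) → π∥ = -2-4·λ ≈ -15.2111, π⊥ = -2-4·λ' ≈ -0.7889 ∈ [-1.4, -0.2) ⇒ IN Λ
candidate 2: (m,n)=(0,3) → π∥ = 0+3·λ ≈ 9.9083, π⊥ = 0+3·λ' ≈ -0.9083 ∈ [-1.4, -0.2) ⇒ IN Λ
candidate 3: (m,n)=(2,5) → π∥ = 2+5·λ ≈ 18.5139, π⊥ = 2+5·λ' ≈ 0.4861 ∉ [-1.4, -0.2) ⇒ out
candidate 4: (m,n)=(2,6) → π∥ = 2+6·λ ≈ 21.8167, π⊥ = 2+6·λ' ≈ 0.1833 ∉ [-1.4, -0.2) ⇒ out
candidate 5: (m,n)=(-2,-5) → π∥ = -2-5·λ ≈ -18.5139, π⊥ = -2-5·λ' ≈ -0.4861 ∈ [-1.4, -0.2) ⇒ IN Λ
candidate 6: (m,n)=(0,-5) → π∥ = 0-5·λ ≈ -16.5139, π⊥ = 0-5·λ' ≈ 1.5139 ∉ [-1.4, -0.2) ⇒ out
candidate 7: (m,n)=(1,7) → π∥ = 1+7·λ ≈ 24.1194, π⊥ = 1+7·λ' ≈ -1.1194 ∈ [-1.4, -0.2) ⇒ IN Λ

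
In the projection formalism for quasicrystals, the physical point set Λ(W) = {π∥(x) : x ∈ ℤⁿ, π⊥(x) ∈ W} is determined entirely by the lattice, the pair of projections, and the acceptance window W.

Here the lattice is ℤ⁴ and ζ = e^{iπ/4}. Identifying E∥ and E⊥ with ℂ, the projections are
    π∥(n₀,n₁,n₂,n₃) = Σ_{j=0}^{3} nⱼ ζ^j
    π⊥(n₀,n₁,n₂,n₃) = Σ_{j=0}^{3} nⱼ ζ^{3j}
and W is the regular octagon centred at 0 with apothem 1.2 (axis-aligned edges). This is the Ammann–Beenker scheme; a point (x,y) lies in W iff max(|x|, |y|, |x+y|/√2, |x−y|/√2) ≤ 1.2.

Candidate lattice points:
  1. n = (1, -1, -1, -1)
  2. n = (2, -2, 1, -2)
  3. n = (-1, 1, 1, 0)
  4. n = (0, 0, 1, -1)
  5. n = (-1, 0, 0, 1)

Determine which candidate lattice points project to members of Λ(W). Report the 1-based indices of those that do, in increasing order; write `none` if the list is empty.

1, 5

π⊥(n) = n₀ + n₁ζ³ + n₂ζ⁶ + n₃ζ⁹ where ζ = e^{iπ/4}.
candidate 1: n = (1, -1, -1, -1) → π⊥ ≈ (+1.000000, -0.414214); max(|x|,|y|,|x±y|/√2) = 1.000000 ≤ 1.2 ⇒ ∈ W
candidate 2: n = (2, -2, 1, -2) → π⊥ ≈ (+2.000000, -3.828427); max(|x|,|y|,|x±y|/√2) = 4.121320 > 1.2 ⇒ ∉ W
candidate 3: n = (-1, 1, 1, 0) → π⊥ ≈ (-1.707107, -0.292893); max(|x|,|y|,|x±y|/√2) = 1.707107 > 1.2 ⇒ ∉ W
candidate 4: n = (0, 0, 1, -1) → π⊥ ≈ (-0.707107, -1.707107); max(|x|,|y|,|x±y|/√2) = 1.707107 > 1.2 ⇒ ∉ W
candidate 5: n = (-1, 0, 0, 1) → π⊥ ≈ (-0.292893, +0.707107); max(|x|,|y|,|x±y|/√2) = 0.707107 ≤ 1.2 ⇒ ∈ W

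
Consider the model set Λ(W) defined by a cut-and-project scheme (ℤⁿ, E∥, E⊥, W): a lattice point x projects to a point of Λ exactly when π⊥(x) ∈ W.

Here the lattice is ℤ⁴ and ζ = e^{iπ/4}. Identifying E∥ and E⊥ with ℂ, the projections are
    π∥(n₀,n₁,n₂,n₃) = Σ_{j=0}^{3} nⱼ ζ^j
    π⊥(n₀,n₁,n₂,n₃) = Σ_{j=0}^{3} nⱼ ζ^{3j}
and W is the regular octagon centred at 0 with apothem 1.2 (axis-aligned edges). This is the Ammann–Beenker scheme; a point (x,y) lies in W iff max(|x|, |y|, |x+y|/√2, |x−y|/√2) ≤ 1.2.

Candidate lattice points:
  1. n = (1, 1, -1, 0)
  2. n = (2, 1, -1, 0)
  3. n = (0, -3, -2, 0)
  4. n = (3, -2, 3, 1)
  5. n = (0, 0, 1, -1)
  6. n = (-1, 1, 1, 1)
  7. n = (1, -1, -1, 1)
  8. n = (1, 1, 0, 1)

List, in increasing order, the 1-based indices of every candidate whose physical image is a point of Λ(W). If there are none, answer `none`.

π⊥(n) = n₀ + n₁ζ³ + n₂ζ⁶ + n₃ζ⁹ where ζ = e^{iπ/4}.
#1 (1, 1, -1, 0): internal (0.29289, 1.70711); octagon support 1.70711 vs apothem 1.2 → ∉ W
#2 (2, 1, -1, 0): internal (1.29289, 1.70711); octagon support 2.12132 vs apothem 1.2 → ∉ W
#3 (0, -3, -2, 0): internal (2.12132, -0.12132); octagon support 2.12132 vs apothem 1.2 → ∉ W
#4 (3, -2, 3, 1): internal (5.12132, -3.70711); octagon support 6.24264 vs apothem 1.2 → ∉ W
#5 (0, 0, 1, -1): internal (-0.70711, -1.70711); octagon support 1.70711 vs apothem 1.2 → ∉ W
#6 (-1, 1, 1, 1): internal (-1.00000, 0.41421); octagon support 1.00000 vs apothem 1.2 → ∈ W
#7 (1, -1, -1, 1): internal (2.41421, 1.00000); octagon support 2.41421 vs apothem 1.2 → ∉ W
#8 (1, 1, 0, 1): internal (1.00000, 1.41421); octagon support 1.70711 vs apothem 1.2 → ∉ W

6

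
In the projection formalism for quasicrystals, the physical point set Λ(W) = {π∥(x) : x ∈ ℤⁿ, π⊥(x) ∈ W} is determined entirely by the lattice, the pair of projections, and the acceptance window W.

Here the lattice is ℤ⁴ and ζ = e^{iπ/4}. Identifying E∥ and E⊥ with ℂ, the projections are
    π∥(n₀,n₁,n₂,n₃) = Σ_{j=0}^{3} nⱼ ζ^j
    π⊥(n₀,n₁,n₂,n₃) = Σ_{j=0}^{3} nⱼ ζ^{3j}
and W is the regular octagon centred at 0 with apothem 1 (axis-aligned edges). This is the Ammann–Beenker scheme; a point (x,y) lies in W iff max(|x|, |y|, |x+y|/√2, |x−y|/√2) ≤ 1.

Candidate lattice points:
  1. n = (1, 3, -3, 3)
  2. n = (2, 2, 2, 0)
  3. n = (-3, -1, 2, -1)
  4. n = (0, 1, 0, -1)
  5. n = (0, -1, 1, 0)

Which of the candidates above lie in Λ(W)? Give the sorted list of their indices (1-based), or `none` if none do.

2

With ζ = e^{iπ/4} the internal vectors are ζ^0,ζ^3,ζ^6,ζ^9.
#1 (1, 3, -3, 3): internal (1.00000, 7.24264); octagon support 7.24264 vs apothem 1 → ∉ W
#2 (2, 2, 2, 0): internal (0.58579, -0.58579); octagon support 0.82843 vs apothem 1 → ∈ W
#3 (-3, -1, 2, -1): internal (-3.00000, -3.41421); octagon support 4.53553 vs apothem 1 → ∉ W
#4 (0, 1, 0, -1): internal (-1.41421, 0.00000); octagon support 1.41421 vs apothem 1 → ∉ W
#5 (0, -1, 1, 0): internal (0.70711, -1.70711); octagon support 1.70711 vs apothem 1 → ∉ W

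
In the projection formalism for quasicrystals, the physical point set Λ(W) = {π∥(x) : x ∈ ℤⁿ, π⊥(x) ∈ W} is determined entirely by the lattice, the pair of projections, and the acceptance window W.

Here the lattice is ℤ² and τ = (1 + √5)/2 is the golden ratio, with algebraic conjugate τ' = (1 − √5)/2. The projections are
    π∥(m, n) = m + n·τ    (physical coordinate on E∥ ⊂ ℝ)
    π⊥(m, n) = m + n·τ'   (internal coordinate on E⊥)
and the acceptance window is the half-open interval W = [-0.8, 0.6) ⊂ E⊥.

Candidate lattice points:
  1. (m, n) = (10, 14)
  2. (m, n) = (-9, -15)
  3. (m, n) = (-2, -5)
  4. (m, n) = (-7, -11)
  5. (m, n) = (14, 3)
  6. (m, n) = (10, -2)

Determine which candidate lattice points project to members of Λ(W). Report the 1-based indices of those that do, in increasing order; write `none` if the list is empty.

τ' = (1−√5)/2 ≈ -0.6180.
#1 (10,14): internal coord 10 + (14)·τ' = +1.3475; +1.3475 ∉ [-0.8, 0.6) → out
#2 (-9,-15): internal coord -9 + (-15)·τ' = +0.2705; +0.2705 ∈ [-0.8, 0.6) → IN Λ
#3 (-2,-5): internal coord -2 + (-5)·τ' = +1.0902; +1.0902 ∉ [-0.8, 0.6) → out
#4 (-7,-11): internal coord -7 + (-11)·τ' = -0.2016; -0.2016 ∈ [-0.8, 0.6) → IN Λ
#5 (14,3): internal coord 14 + (3)·τ' = +12.1459; +12.1459 ∉ [-0.8, 0.6) → out
#6 (10,-2): internal coord 10 + (-2)·τ' = +11.2361; +11.2361 ∉ [-0.8, 0.6) → out

2, 4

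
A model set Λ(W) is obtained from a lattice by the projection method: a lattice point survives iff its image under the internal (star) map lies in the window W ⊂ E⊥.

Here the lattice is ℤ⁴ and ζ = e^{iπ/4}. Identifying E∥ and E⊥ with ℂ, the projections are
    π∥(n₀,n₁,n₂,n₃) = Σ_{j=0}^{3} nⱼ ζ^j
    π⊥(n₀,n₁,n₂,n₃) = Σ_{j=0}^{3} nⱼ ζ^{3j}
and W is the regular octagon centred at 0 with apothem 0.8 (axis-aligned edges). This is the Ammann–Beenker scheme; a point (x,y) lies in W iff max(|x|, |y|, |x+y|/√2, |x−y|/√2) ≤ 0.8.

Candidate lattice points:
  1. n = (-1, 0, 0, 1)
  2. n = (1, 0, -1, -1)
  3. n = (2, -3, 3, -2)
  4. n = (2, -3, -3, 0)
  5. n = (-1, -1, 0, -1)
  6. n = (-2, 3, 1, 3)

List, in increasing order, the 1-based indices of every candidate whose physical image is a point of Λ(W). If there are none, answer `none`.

1, 2

Internal map: ζ^{3j} for j=0..3 gives (1,0), (−√2/2,√2/2), (0,−1), (√2/2,√2/2).
#1 (-1, 0, 0, 1): internal (-0.29289, 0.70711); octagon support 0.70711 vs apothem 0.8 → ∈ W
#2 (1, 0, -1, -1): internal (0.29289, 0.29289); octagon support 0.41421 vs apothem 0.8 → ∈ W
#3 (2, -3, 3, -2): internal (2.70711, -6.53553); octagon support 6.53553 vs apothem 0.8 → ∉ W
#4 (2, -3, -3, 0): internal (4.12132, 0.87868); octagon support 4.12132 vs apothem 0.8 → ∉ W
#5 (-1, -1, 0, -1): internal (-1.00000, -1.41421); octagon support 1.70711 vs apothem 0.8 → ∉ W
#6 (-2, 3, 1, 3): internal (-2.00000, 3.24264); octagon support 3.70711 vs apothem 0.8 → ∉ W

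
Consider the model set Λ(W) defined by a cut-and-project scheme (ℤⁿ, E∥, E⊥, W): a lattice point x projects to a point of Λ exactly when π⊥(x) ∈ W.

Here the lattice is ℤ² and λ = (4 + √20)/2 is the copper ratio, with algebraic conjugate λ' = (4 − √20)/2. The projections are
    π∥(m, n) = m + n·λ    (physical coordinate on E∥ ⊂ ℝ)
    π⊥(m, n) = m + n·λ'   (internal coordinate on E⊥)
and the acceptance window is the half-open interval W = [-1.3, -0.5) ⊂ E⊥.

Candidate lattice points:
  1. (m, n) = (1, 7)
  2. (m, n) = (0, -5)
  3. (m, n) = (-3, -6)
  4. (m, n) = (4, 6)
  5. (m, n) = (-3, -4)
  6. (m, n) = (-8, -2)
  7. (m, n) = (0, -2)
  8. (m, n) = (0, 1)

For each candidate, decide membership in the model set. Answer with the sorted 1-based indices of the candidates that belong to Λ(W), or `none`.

1

Compute λ' = (4−√20)/2 = -0.23607, so π⊥(m,n) = m -0.23607·n.
#1 (1,7): internal coord 1 + (7)·λ' = -0.65248; -0.65248 ∈ [-1.3, -0.5) → IN Λ
#2 (0,-5): internal coord 0 + (-5)·λ' = +1.18034; +1.18034 ∉ [-1.3, -0.5) → out
#3 (-3,-6): internal coord -3 + (-6)·λ' = -1.58359; -1.58359 ∉ [-1.3, -0.5) → out
#4 (4,6): internal coord 4 + (6)·λ' = +2.58359; +2.58359 ∉ [-1.3, -0.5) → out
#5 (-3,-4): internal coord -3 + (-4)·λ' = -2.05573; -2.05573 ∉ [-1.3, -0.5) → out
#6 (-8,-2): internal coord -8 + (-2)·λ' = -7.52786; -7.52786 ∉ [-1.3, -0.5) → out
#7 (0,-2): internal coord 0 + (-2)·λ' = +0.47214; +0.47214 ∉ [-1.3, -0.5) → out
#8 (0,1): internal coord 0 + (1)·λ' = -0.23607; -0.23607 ∉ [-1.3, -0.5) → out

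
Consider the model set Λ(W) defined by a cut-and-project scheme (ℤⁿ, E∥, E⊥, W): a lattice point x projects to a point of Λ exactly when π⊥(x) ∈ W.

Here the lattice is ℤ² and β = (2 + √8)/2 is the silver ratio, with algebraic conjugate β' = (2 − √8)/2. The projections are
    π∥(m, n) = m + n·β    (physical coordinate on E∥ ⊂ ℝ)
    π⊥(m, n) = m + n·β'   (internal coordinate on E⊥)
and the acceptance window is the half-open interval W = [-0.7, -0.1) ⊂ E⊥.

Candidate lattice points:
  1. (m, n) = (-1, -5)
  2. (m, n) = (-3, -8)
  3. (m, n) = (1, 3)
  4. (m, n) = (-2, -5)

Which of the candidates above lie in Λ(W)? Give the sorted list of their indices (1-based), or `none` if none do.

3

Compute β' = (2−√8)/2 = -0.414214, so π⊥(m,n) = m -0.414214·n.
#1 (-1,-5): internal coord -1 + (-5)·β' = +1.071068; +1.071068 ∉ [-0.7, -0.1) → out
#2 (-3,-8): internal coord -3 + (-8)·β' = +0.313708; +0.313708 ∉ [-0.7, -0.1) → out
#3 (1,3): internal coord 1 + (3)·β' = -0.242641; -0.242641 ∈ [-0.7, -0.1) → IN Λ
#4 (-2,-5): internal coord -2 + (-5)·β' = +0.071068; +0.071068 ∉ [-0.7, -0.1) → out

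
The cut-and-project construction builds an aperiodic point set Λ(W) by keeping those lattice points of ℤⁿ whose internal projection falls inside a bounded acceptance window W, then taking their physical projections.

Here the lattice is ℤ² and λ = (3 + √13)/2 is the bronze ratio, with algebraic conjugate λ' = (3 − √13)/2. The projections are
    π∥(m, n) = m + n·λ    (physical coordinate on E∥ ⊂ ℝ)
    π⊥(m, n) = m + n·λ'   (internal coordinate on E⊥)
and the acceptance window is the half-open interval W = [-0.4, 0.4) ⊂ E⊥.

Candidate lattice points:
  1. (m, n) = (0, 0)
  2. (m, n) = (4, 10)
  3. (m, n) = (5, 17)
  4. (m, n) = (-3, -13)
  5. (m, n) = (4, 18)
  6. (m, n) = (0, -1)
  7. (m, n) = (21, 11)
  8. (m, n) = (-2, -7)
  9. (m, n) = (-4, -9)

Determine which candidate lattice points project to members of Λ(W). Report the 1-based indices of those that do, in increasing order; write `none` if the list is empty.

λ' = (3−√13)/2 ≈ -0.3028.
candidate 1: (m,n)=(0,0) → π∥ = 0+0·λ ≈ 0.0000, π⊥ = 0+0·λ' ≈ 0.0000 ∈ [-0.4, 0.4) ⇒ IN Λ
candidate 2: (m,n)=(4,10) → π∥ = 4+10·λ ≈ 37.0278, π⊥ = 4+10·λ' ≈ 0.9722 ∉ [-0.4, 0.4) ⇒ out
candidate 3: (m,n)=(5,17) → π∥ = 5+17·λ ≈ 61.1472, π⊥ = 5+17·λ' ≈ -0.1472 ∈ [-0.4, 0.4) ⇒ IN Λ
candidate 4: (m,n)=(-3,-13) → π∥ = -3-13·λ ≈ -45.9361, π⊥ = -3-13·λ' ≈ 0.9361 ∉ [-0.4, 0.4) ⇒ out
candidate 5: (m,n)=(4,18) → π∥ = 4+18·λ ≈ 63.4500, π⊥ = 4+18·λ' ≈ -1.4500 ∉ [-0.4, 0.4) ⇒ out
candidate 6: (m,n)=(0,-1) → π∥ = 0-1·λ ≈ -3.3028, π⊥ = 0-1·λ' ≈ 0.3028 ∈ [-0.4, 0.4) ⇒ IN Λ
candidate 7: (m,n)=(21,11) → π∥ = 21+11·λ ≈ 57.3305, π⊥ = 21+11·λ' ≈ 17.6695 ∉ [-0.4, 0.4) ⇒ out
candidate 8: (m,n)=(-2,-7) → π∥ = -2-7·λ ≈ -25.1194, π⊥ = -2-7·λ' ≈ 0.1194 ∈ [-0.4, 0.4) ⇒ IN Λ
candidate 9: (m,n)=(-4,-9) → π∥ = -4-9·λ ≈ -33.7250, π⊥ = -4-9·λ' ≈ -1.2750 ∉ [-0.4, 0.4) ⇒ out

1, 3, 6, 8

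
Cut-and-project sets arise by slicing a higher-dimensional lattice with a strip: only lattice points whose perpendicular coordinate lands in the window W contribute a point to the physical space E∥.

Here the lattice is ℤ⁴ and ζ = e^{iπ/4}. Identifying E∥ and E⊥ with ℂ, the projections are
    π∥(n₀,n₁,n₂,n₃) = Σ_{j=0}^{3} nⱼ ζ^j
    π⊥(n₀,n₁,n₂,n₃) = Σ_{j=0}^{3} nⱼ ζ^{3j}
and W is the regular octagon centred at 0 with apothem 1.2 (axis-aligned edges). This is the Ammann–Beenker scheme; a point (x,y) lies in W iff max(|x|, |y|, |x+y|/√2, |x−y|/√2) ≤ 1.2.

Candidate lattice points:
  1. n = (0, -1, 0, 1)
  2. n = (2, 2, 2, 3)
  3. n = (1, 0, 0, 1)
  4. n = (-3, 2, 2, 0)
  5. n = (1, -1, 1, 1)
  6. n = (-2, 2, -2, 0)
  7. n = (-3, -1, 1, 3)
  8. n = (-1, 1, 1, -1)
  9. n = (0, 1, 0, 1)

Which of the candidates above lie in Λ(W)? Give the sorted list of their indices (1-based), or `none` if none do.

π⊥(n) = n₀ + n₁ζ³ + n₂ζ⁶ + n₃ζ⁹ where ζ = e^{iπ/4}.
candidate 1: n = (0, -1, 0, 1) → π⊥ ≈ (+1.4142, +0.0000); max(|x|,|y|,|x±y|/√2) = 1.4142 > 1.2 ⇒ ∉ W
candidate 2: n = (2, 2, 2, 3) → π⊥ ≈ (+2.7071, +1.5355); max(|x|,|y|,|x±y|/√2) = 3.0000 > 1.2 ⇒ ∉ W
candidate 3: n = (1, 0, 0, 1) → π⊥ ≈ (+1.7071, +0.7071); max(|x|,|y|,|x±y|/√2) = 1.7071 > 1.2 ⇒ ∉ W
candidate 4: n = (-3, 2, 2, 0) → π⊥ ≈ (-4.4142, -0.5858); max(|x|,|y|,|x±y|/√2) = 4.4142 > 1.2 ⇒ ∉ W
candidate 5: n = (1, -1, 1, 1) → π⊥ ≈ (+2.4142, -1.0000); max(|x|,|y|,|x±y|/√2) = 2.4142 > 1.2 ⇒ ∉ W
candidate 6: n = (-2, 2, -2, 0) → π⊥ ≈ (-3.4142, +3.4142); max(|x|,|y|,|x±y|/√2) = 4.8284 > 1.2 ⇒ ∉ W
candidate 7: n = (-3, -1, 1, 3) → π⊥ ≈ (-0.1716, +0.4142); max(|x|,|y|,|x±y|/√2) = 0.4142 ≤ 1.2 ⇒ ∈ W
candidate 8: n = (-1, 1, 1, -1) → π⊥ ≈ (-2.4142, -1.0000); max(|x|,|y|,|x±y|/√2) = 2.4142 > 1.2 ⇒ ∉ W
candidate 9: n = (0, 1, 0, 1) → π⊥ ≈ (+0.0000, +1.4142); max(|x|,|y|,|x±y|/√2) = 1.4142 > 1.2 ⇒ ∉ W

7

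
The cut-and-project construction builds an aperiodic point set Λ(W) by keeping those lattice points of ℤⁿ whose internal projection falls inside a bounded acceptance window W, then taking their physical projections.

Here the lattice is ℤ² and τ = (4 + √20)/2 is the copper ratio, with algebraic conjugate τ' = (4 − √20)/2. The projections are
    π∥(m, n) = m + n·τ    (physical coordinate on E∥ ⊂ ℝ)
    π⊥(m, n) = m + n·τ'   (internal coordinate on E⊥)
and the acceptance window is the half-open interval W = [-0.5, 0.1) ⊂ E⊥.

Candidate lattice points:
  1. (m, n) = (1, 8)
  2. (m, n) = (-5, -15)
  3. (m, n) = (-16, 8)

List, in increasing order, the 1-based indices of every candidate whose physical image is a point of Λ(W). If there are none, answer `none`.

none

Numerically τ ≈ 4.23607 and τ' = −1/τ ≈ -0.23607.
[1] lift (1,8): star map gives -0.88854; window check -0.5 ≤ -0.88854 < 0.1 is false → out
[2] lift (-5,-15): star map gives -1.45898; window check -0.5 ≤ -1.45898 < 0.1 is false → out
[3] lift (-16,8): star map gives -17.88854; window check -0.5 ≤ -17.88854 < 0.1 is false → out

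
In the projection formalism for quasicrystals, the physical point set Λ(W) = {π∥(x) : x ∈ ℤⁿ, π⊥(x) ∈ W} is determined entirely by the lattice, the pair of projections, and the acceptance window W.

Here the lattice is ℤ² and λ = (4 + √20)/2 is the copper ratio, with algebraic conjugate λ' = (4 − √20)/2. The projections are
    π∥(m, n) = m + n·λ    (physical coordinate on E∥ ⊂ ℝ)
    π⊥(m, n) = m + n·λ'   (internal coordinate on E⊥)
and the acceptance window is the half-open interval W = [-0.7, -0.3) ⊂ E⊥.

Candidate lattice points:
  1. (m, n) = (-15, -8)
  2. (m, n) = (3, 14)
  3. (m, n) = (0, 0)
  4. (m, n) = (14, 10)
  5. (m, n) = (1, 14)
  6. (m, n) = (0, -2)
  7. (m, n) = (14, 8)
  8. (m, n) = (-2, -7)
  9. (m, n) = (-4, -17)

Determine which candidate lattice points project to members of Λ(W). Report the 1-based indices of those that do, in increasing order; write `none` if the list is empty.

λ' = (4−√20)/2 ≈ -0.2361.
candidate 1: (m,n)=(-15,-8) → π∥ = -15-8·λ ≈ -48.8885, π⊥ = -15-8·λ' ≈ -13.1115 ∉ [-0.7, -0.3) ⇒ out
candidate 2: (m,n)=(3,14) → π∥ = 3+14·λ ≈ 62.3050, π⊥ = 3+14·λ' ≈ -0.3050 ∈ [-0.7, -0.3) ⇒ IN Λ
candidate 3: (m,n)=(0,0) → π∥ = 0+0·λ ≈ 0.0000, π⊥ = 0+0·λ' ≈ 0.0000 ∉ [-0.7, -0.3) ⇒ out
candidate 4: (m,n)=(14,10) → π∥ = 14+10·λ ≈ 56.3607, π⊥ = 14+10·λ' ≈ 11.6393 ∉ [-0.7, -0.3) ⇒ out
candidate 5: (m,n)=(1,14) → π∥ = 1+14·λ ≈ 60.3050, π⊥ = 1+14·λ' ≈ -2.3050 ∉ [-0.7, -0.3) ⇒ out
candidate 6: (m,n)=(0,-2) → π∥ = 0-2·λ ≈ -8.4721, π⊥ = 0-2·λ' ≈ 0.4721 ∉ [-0.7, -0.3) ⇒ out
candidate 7: (m,n)=(14,8) → π∥ = 14+8·λ ≈ 47.8885, π⊥ = 14+8·λ' ≈ 12.1115 ∉ [-0.7, -0.3) ⇒ out
candidate 8: (m,n)=(-2,-7) → π∥ = -2-7·λ ≈ -31.6525, π⊥ = -2-7·λ' ≈ -0.3475 ∈ [-0.7, -0.3) ⇒ IN Λ
candidate 9: (m,n)=(-4,-17) → π∥ = -4-17·λ ≈ -76.0132, π⊥ = -4-17·λ' ≈ 0.0132 ∉ [-0.7, -0.3) ⇒ out

2, 8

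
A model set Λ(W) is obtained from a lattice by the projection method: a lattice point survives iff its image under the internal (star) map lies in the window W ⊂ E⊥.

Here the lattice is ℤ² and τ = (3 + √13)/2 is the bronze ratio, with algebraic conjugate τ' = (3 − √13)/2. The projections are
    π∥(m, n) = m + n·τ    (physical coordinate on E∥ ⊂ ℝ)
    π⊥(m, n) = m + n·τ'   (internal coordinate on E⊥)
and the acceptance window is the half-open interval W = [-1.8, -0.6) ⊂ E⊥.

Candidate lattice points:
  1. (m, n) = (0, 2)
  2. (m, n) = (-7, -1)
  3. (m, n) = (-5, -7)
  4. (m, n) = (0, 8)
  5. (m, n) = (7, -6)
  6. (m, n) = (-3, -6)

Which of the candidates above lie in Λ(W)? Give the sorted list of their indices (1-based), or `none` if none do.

1, 6

τ' = (3−√13)/2 ≈ -0.3028.
candidate 1: (m,n)=(0,2) → π∥ = 0+2·τ ≈ 6.6056, π⊥ = 0+2·τ' ≈ -0.6056 ∈ [-1.8, -0.6) ⇒ IN Λ
candidate 2: (m,n)=(-7,-1) → π∥ = -7-1·τ ≈ -10.3028, π⊥ = -7-1·τ' ≈ -6.6972 ∉ [-1.8, -0.6) ⇒ out
candidate 3: (m,n)=(-5,-7) → π∥ = -5-7·τ ≈ -28.1194, π⊥ = -5-7·τ' ≈ -2.8806 ∉ [-1.8, -0.6) ⇒ out
candidate 4: (m,n)=(0,8) → π∥ = 0+8·τ ≈ 26.4222, π⊥ = 0+8·τ' ≈ -2.4222 ∉ [-1.8, -0.6) ⇒ out
candidate 5: (m,n)=(7,-6) → π∥ = 7-6·τ ≈ -12.8167, π⊥ = 7-6·τ' ≈ 8.8167 ∉ [-1.8, -0.6) ⇒ out
candidate 6: (m,n)=(-3,-6) → π∥ = -3-6·τ ≈ -22.8167, π⊥ = -3-6·τ' ≈ -1.1833 ∈ [-1.8, -0.6) ⇒ IN Λ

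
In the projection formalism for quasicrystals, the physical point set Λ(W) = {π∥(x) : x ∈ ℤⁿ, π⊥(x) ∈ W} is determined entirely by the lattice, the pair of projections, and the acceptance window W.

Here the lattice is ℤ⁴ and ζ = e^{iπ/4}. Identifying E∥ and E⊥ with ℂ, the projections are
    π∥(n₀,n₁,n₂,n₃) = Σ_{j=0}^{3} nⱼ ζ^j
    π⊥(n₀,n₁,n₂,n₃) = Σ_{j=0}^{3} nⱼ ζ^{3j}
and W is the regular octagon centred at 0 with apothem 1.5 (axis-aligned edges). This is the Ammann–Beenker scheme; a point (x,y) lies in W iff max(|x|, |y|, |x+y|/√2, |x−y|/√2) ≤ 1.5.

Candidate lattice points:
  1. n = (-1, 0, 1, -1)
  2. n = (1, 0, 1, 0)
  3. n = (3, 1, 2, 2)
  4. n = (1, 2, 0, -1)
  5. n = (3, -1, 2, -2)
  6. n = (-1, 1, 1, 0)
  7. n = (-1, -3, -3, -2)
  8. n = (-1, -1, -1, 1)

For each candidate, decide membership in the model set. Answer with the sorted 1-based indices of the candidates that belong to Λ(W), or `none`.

2, 4, 7, 8

With ζ = e^{iπ/4} the internal vectors are ζ^0,ζ^3,ζ^6,ζ^9.
#1 (-1, 0, 1, -1): internal (-1.70711, -1.70711); octagon support 2.41421 vs apothem 1.5 → ∉ W
#2 (1, 0, 1, 0): internal (1.00000, -1.00000); octagon support 1.41421 vs apothem 1.5 → ∈ W
#3 (3, 1, 2, 2): internal (3.70711, 0.12132); octagon support 3.70711 vs apothem 1.5 → ∉ W
#4 (1, 2, 0, -1): internal (-1.12132, 0.70711); octagon support 1.29289 vs apothem 1.5 → ∈ W
#5 (3, -1, 2, -2): internal (2.29289, -4.12132); octagon support 4.53553 vs apothem 1.5 → ∉ W
#6 (-1, 1, 1, 0): internal (-1.70711, -0.29289); octagon support 1.70711 vs apothem 1.5 → ∉ W
#7 (-1, -3, -3, -2): internal (-0.29289, -0.53553); octagon support 0.58579 vs apothem 1.5 → ∈ W
#8 (-1, -1, -1, 1): internal (0.41421, 1.00000); octagon support 1.00000 vs apothem 1.5 → ∈ W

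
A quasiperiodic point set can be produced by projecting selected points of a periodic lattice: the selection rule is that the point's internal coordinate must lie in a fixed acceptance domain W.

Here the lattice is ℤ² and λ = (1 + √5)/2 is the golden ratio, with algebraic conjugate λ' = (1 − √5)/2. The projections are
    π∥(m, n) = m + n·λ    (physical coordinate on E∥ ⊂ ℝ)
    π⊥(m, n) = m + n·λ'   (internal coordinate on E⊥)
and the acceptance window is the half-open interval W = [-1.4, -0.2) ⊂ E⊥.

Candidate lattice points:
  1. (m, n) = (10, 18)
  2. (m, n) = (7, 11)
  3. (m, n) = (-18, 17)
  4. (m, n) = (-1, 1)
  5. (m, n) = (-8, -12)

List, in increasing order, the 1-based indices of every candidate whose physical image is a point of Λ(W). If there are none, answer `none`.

1, 5

Numerically λ ≈ 1.61803 and λ' = −1/λ ≈ -0.61803.
#1 (10,18): internal coord 10 + (18)·λ' = -1.12461; -1.12461 ∈ [-1.4, -0.2) → IN Λ
#2 (7,11): internal coord 7 + (11)·λ' = +0.20163; +0.20163 ∉ [-1.4, -0.2) → out
#3 (-18,17): internal coord -18 + (17)·λ' = -28.50658; -28.50658 ∉ [-1.4, -0.2) → out
#4 (-1,1): internal coord -1 + (1)·λ' = -1.61803; -1.61803 ∉ [-1.4, -0.2) → out
#5 (-8,-12): internal coord -8 + (-12)·λ' = -0.58359; -0.58359 ∈ [-1.4, -0.2) → IN Λ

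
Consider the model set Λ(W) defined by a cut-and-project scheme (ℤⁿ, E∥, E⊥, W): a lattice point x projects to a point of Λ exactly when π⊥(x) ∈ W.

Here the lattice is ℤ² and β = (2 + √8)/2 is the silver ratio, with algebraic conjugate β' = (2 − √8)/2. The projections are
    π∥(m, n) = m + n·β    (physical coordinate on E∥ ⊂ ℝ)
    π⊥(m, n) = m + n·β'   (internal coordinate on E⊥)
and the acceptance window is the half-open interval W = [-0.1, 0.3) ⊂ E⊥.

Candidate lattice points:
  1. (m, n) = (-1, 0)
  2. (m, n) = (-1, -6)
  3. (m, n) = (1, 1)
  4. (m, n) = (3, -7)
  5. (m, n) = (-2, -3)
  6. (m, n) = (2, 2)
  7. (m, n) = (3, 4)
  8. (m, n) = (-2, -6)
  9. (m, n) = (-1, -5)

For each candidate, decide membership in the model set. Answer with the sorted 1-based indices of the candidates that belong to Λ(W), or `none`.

Numerically β ≈ 2.4142 and β' = −1/β ≈ -0.4142.
[1] lift (-1,0): star map gives -1.0000; window check -0.1 ≤ -1.0000 < 0.3 is false → out
[2] lift (-1,-6): star map gives 1.4853; window check -0.1 ≤ 1.4853 < 0.3 is false → out
[3] lift (1,1): star map gives 0.5858; window check -0.1 ≤ 0.5858 < 0.3 is false → out
[4] lift (3,-7): star map gives 5.8995; window check -0.1 ≤ 5.8995 < 0.3 is false → out
[5] lift (-2,-3): star map gives -0.7574; window check -0.1 ≤ -0.7574 < 0.3 is false → out
[6] lift (2,2): star map gives 1.1716; window check -0.1 ≤ 1.1716 < 0.3 is false → out
[7] lift (3,4): star map gives 1.3431; window check -0.1 ≤ 1.3431 < 0.3 is false → out
[8] lift (-2,-6): star map gives 0.4853; window check -0.1 ≤ 0.4853 < 0.3 is false → out
[9] lift (-1,-5): star map gives 1.0711; window check -0.1 ≤ 1.0711 < 0.3 is false → out

none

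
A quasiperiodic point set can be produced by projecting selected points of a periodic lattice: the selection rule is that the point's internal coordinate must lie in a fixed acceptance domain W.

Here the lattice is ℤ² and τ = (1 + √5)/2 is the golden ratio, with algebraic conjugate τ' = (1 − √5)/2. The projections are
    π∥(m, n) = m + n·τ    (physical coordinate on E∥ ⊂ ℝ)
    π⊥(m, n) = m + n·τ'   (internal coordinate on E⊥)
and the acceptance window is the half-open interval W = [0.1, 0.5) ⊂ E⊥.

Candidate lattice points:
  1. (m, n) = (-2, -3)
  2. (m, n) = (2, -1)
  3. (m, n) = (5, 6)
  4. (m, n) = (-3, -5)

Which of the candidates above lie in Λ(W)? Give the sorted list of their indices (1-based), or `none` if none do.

τ' = (1−√5)/2 ≈ -0.618034.
#1 (-2,-3): internal coord -2 + (-3)·τ' = -0.145898; -0.145898 ∉ [0.1, 0.5) → out
#2 (2,-1): internal coord 2 + (-1)·τ' = +2.618034; +2.618034 ∉ [0.1, 0.5) → out
#3 (5,6): internal coord 5 + (6)·τ' = +1.291796; +1.291796 ∉ [0.1, 0.5) → out
#4 (-3,-5): internal coord -3 + (-5)·τ' = +0.090170; +0.090170 ∉ [0.1, 0.5) → out

none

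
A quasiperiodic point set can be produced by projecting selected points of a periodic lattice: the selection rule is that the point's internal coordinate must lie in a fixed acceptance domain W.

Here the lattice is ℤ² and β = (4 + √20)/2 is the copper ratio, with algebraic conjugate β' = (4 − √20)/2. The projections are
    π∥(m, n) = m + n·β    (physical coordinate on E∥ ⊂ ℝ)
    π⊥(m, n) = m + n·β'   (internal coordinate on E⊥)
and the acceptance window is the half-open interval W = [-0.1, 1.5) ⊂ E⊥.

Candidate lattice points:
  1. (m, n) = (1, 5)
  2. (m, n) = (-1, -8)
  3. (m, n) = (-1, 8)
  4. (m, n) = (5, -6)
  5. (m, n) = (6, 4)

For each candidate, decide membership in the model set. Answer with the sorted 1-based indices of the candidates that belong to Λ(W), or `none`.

2

β' = (4−√20)/2 ≈ -0.236068.
#1 (1,5): internal coord 1 + (5)·β' = -0.180340; -0.180340 ∉ [-0.1, 1.5) → out
#2 (-1,-8): internal coord -1 + (-8)·β' = +0.888544; +0.888544 ∈ [-0.1, 1.5) → IN Λ
#3 (-1,8): internal coord -1 + (8)·β' = -2.888544; -2.888544 ∉ [-0.1, 1.5) → out
#4 (5,-6): internal coord 5 + (-6)·β' = +6.416408; +6.416408 ∉ [-0.1, 1.5) → out
#5 (6,4): internal coord 6 + (4)·β' = +5.055728; +5.055728 ∉ [-0.1, 1.5) → out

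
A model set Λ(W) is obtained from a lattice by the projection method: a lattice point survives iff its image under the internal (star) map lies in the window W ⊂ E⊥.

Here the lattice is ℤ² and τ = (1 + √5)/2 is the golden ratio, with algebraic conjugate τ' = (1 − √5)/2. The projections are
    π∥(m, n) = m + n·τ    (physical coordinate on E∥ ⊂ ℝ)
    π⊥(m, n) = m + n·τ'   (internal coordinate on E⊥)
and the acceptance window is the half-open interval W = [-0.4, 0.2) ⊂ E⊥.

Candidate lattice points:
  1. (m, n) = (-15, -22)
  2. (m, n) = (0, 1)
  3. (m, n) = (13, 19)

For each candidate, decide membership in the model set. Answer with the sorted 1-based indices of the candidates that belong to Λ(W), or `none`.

none

τ' = (1−√5)/2 ≈ -0.618034.
candidate 1: (m,n)=(-15,-22) → π∥ = -15-22·τ ≈ -50.596748, π⊥ = -15-22·τ' ≈ -1.403252 ∉ [-0.4, 0.2) ⇒ out
candidate 2: (m,n)=(0,1) → π∥ = 0+1·τ ≈ 1.618034, π⊥ = 0+1·τ' ≈ -0.618034 ∉ [-0.4, 0.2) ⇒ out
candidate 3: (m,n)=(13,19) → π∥ = 13+19·τ ≈ 43.742646, π⊥ = 13+19·τ' ≈ 1.257354 ∉ [-0.4, 0.2) ⇒ out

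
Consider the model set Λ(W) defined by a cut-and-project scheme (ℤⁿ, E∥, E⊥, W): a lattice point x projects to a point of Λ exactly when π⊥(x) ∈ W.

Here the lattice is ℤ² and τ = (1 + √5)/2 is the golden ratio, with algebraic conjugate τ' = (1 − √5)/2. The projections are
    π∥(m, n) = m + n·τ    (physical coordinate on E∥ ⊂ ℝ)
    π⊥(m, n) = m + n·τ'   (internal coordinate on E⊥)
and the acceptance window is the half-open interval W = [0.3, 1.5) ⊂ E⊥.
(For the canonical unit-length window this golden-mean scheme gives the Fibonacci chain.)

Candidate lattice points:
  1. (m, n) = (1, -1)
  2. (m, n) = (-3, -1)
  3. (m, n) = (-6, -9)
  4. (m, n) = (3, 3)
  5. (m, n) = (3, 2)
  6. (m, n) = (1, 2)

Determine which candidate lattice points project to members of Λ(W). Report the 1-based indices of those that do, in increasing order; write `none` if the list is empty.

4

τ' = (1−√5)/2 ≈ -0.61803.
#1 (1,-1): internal coord 1 + (-1)·τ' = +1.61803; +1.61803 ∉ [0.3, 1.5) → out
#2 (-3,-1): internal coord -3 + (-1)·τ' = -2.38197; -2.38197 ∉ [0.3, 1.5) → out
#3 (-6,-9): internal coord -6 + (-9)·τ' = -0.43769; -0.43769 ∉ [0.3, 1.5) → out
#4 (3,3): internal coord 3 + (3)·τ' = +1.14590; +1.14590 ∈ [0.3, 1.5) → IN Λ
#5 (3,2): internal coord 3 + (2)·τ' = +1.76393; +1.76393 ∉ [0.3, 1.5) → out
#6 (1,2): internal coord 1 + (2)·τ' = -0.23607; -0.23607 ∉ [0.3, 1.5) → out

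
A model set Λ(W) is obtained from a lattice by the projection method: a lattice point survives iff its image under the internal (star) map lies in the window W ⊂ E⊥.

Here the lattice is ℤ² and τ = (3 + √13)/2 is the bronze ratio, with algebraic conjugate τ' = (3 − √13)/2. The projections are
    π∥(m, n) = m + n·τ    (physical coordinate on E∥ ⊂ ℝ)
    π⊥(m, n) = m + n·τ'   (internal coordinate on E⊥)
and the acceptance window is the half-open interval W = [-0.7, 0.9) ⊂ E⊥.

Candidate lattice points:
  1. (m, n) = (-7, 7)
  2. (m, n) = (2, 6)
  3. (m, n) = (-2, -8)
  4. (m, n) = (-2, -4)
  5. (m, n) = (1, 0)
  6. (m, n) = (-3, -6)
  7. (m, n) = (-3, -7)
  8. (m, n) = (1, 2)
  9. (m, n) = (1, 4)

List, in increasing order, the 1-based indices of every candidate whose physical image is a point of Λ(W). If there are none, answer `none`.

Compute τ' = (3−√13)/2 = -0.30278, so π⊥(m,n) = m -0.30278·n.
[1] lift (-7,7): star map gives -9.11943; window check -0.7 ≤ -9.11943 < 0.9 is false → out
[2] lift (2,6): star map gives 0.18335; window check -0.7 ≤ 0.18335 < 0.9 is true → IN Λ
[3] lift (-2,-8): star map gives 0.42221; window check -0.7 ≤ 0.42221 < 0.9 is true → IN Λ
[4] lift (-2,-4): star map gives -0.78890; window check -0.7 ≤ -0.78890 < 0.9 is false → out
[5] lift (1,0): star map gives 1.00000; window check -0.7 ≤ 1.00000 < 0.9 is false → out
[6] lift (-3,-6): star map gives -1.18335; window check -0.7 ≤ -1.18335 < 0.9 is false → out
[7] lift (-3,-7): star map gives -0.88057; window check -0.7 ≤ -0.88057 < 0.9 is false → out
[8] lift (1,2): star map gives 0.39445; window check -0.7 ≤ 0.39445 < 0.9 is true → IN Λ
[9] lift (1,4): star map gives -0.21110; window check -0.7 ≤ -0.21110 < 0.9 is true → IN Λ

2, 3, 8, 9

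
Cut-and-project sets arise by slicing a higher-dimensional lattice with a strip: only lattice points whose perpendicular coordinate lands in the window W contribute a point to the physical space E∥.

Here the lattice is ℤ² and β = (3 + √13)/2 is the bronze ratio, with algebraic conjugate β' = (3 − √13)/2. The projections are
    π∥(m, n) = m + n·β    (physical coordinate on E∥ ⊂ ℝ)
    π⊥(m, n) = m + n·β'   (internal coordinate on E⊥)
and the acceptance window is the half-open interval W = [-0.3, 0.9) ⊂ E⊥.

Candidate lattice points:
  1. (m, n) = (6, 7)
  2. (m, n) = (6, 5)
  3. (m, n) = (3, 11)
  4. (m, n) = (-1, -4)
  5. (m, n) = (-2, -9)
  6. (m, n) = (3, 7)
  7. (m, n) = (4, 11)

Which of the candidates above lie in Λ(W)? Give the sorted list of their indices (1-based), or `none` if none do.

4, 5, 6, 7

Numerically β ≈ 3.30278 and β' = −1/β ≈ -0.30278.
candidate 1: (m,n)=(6,7) → π∥ = 6+7·β ≈ 29.11943, π⊥ = 6+7·β' ≈ 3.88057 ∉ [-0.3, 0.9) ⇒ out
candidate 2: (m,n)=(6,5) → π∥ = 6+5·β ≈ 22.51388, π⊥ = 6+5·β' ≈ 4.48612 ∉ [-0.3, 0.9) ⇒ out
candidate 3: (m,n)=(3,11) → π∥ = 3+11·β ≈ 39.33053, π⊥ = 3+11·β' ≈ -0.33053 ∉ [-0.3, 0.9) ⇒ out
candidate 4: (m,n)=(-1,-4) → π∥ = -1-4·β ≈ -14.21110, π⊥ = -1-4·β' ≈ 0.21110 ∈ [-0.3, 0.9) ⇒ IN Λ
candidate 5: (m,n)=(-2,-9) → π∥ = -2-9·β ≈ -31.72498, π⊥ = -2-9·β' ≈ 0.72498 ∈ [-0.3, 0.9) ⇒ IN Λ
candidate 6: (m,n)=(3,7) → π∥ = 3+7·β ≈ 26.11943, π⊥ = 3+7·β' ≈ 0.88057 ∈ [-0.3, 0.9) ⇒ IN Λ
candidate 7: (m,n)=(4,11) → π∥ = 4+11·β ≈ 40.33053, π⊥ = 4+11·β' ≈ 0.66947 ∈ [-0.3, 0.9) ⇒ IN Λ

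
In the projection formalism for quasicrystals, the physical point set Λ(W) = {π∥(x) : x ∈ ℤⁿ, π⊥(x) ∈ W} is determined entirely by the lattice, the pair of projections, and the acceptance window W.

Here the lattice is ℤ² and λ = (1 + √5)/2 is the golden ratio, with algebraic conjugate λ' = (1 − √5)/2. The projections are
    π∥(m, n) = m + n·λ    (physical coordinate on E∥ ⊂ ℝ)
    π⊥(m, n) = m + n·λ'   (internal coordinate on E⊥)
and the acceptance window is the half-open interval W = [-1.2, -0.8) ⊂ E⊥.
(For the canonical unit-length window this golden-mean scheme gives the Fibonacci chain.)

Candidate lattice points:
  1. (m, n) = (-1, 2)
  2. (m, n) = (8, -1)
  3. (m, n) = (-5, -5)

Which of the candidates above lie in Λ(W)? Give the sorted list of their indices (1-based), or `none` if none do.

none

Compute λ' = (1−√5)/2 = -0.618034, so π⊥(m,n) = m -0.618034·n.
#1 (-1,2): internal coord -1 + (2)·λ' = -2.236068; -2.236068 ∉ [-1.2, -0.8) → out
#2 (8,-1): internal coord 8 + (-1)·λ' = +8.618034; +8.618034 ∉ [-1.2, -0.8) → out
#3 (-5,-5): internal coord -5 + (-5)·λ' = -1.909830; -1.909830 ∉ [-1.2, -0.8) → out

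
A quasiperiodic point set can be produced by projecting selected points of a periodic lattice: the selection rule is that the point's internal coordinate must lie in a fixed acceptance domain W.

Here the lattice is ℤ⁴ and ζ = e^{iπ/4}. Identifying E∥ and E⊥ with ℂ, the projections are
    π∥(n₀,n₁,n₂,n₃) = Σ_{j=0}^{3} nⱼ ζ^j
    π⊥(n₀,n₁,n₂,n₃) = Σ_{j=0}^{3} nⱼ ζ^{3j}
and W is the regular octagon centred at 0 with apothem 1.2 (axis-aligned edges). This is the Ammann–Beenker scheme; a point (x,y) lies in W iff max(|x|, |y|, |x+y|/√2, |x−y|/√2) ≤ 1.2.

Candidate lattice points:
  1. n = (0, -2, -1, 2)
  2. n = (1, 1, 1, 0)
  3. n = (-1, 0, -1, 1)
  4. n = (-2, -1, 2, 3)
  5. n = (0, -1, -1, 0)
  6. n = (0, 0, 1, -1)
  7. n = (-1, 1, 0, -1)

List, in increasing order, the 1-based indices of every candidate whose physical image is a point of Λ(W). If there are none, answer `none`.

Internal map: ζ^{3j} for j=0..3 gives (1,0), (−√2/2,√2/2), (0,−1), (√2/2,√2/2).
candidate 1: n = (0, -2, -1, 2) → π⊥ ≈ (+2.82843, +1.00000); max(|x|,|y|,|x±y|/√2) = 2.82843 > 1.2 ⇒ ∉ W
candidate 2: n = (1, 1, 1, 0) → π⊥ ≈ (+0.29289, -0.29289); max(|x|,|y|,|x±y|/√2) = 0.41421 ≤ 1.2 ⇒ ∈ W
candidate 3: n = (-1, 0, -1, 1) → π⊥ ≈ (-0.29289, +1.70711); max(|x|,|y|,|x±y|/√2) = 1.70711 > 1.2 ⇒ ∉ W
candidate 4: n = (-2, -1, 2, 3) → π⊥ ≈ (+0.82843, -0.58579); max(|x|,|y|,|x±y|/√2) = 1.00000 ≤ 1.2 ⇒ ∈ W
candidate 5: n = (0, -1, -1, 0) → π⊥ ≈ (+0.70711, +0.29289); max(|x|,|y|,|x±y|/√2) = 0.70711 ≤ 1.2 ⇒ ∈ W
candidate 6: n = (0, 0, 1, -1) → π⊥ ≈ (-0.70711, -1.70711); max(|x|,|y|,|x±y|/√2) = 1.70711 > 1.2 ⇒ ∉ W
candidate 7: n = (-1, 1, 0, -1) → π⊥ ≈ (-2.41421, +0.00000); max(|x|,|y|,|x±y|/√2) = 2.41421 > 1.2 ⇒ ∉ W

2, 4, 5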